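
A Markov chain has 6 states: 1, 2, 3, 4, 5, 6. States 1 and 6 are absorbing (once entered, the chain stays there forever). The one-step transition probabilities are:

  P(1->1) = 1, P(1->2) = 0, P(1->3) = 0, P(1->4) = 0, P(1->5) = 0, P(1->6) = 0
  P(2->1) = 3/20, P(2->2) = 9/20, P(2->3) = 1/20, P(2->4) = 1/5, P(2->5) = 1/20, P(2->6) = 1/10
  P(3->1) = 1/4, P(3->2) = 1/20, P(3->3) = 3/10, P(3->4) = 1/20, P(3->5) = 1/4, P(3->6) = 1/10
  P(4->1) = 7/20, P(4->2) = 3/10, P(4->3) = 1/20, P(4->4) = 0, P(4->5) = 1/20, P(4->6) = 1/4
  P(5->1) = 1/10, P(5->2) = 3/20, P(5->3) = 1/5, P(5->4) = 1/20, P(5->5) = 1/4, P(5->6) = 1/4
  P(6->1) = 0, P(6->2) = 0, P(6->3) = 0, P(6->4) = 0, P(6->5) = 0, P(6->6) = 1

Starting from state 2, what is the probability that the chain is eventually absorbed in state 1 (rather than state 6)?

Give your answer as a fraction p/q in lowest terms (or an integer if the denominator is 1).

Answer: 176/305

Derivation:
Let a_i = P(absorbed in 1 | start in state i).
Boundary conditions: a_1 = 1, a_6 = 0.
For each transient state i, a_i = sum_j P(i->j) * a_j:
  a_2 = 3/20*a_1 + 9/20*a_2 + 1/20*a_3 + 1/5*a_4 + 1/20*a_5 + 1/10*a_6
  a_3 = 1/4*a_1 + 1/20*a_2 + 3/10*a_3 + 1/20*a_4 + 1/4*a_5 + 1/10*a_6
  a_4 = 7/20*a_1 + 3/10*a_2 + 1/20*a_3 + 0*a_4 + 1/20*a_5 + 1/4*a_6
  a_5 = 1/10*a_1 + 3/20*a_2 + 1/5*a_3 + 1/20*a_4 + 1/4*a_5 + 1/4*a_6

Substituting a_1 = 1 and a_6 = 0, rearrange to (I - Q) a = r where r[i] = P(i -> 1):
  [11/20, -1/20, -1/5, -1/20] . (a_2, a_3, a_4, a_5) = 3/20
  [-1/20, 7/10, -1/20, -1/4] . (a_2, a_3, a_4, a_5) = 1/4
  [-3/10, -1/20, 1, -1/20] . (a_2, a_3, a_4, a_5) = 7/20
  [-3/20, -1/5, -1/20, 3/4] . (a_2, a_3, a_4, a_5) = 1/10

Solving yields:
  a_2 = 176/305
  a_3 = 6943/11590
  a_4 = 351/610
  a_5 = 5179/11590

Starting state is 2, so the absorption probability is a_2 = 176/305.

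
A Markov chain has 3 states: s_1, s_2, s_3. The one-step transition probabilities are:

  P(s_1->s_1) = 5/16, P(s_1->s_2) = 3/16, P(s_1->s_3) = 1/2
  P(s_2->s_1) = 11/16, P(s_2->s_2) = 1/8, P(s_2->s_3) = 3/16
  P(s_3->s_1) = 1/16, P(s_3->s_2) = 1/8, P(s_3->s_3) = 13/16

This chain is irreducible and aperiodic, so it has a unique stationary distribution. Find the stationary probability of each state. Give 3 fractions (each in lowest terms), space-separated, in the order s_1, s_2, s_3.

The stationary distribution satisfies pi = pi * P, i.e.:
  pi_s_1 = 5/16*pi_s_1 + 11/16*pi_s_2 + 1/16*pi_s_3
  pi_s_2 = 3/16*pi_s_1 + 1/8*pi_s_2 + 1/8*pi_s_3
  pi_s_3 = 1/2*pi_s_1 + 3/16*pi_s_2 + 13/16*pi_s_3
with normalization: pi_s_1 + pi_s_2 + pi_s_3 = 1.

Using the first 2 balance equations plus normalization, the linear system A*pi = b is:
  [-11/16, 11/16, 1/16] . pi = 0
  [3/16, -7/8, 1/8] . pi = 0
  [1, 1, 1] . pi = 1

Solving yields:
  pi_s_1 = 18/91
  pi_s_2 = 25/182
  pi_s_3 = 121/182

Verification (pi * P):
  18/91*5/16 + 25/182*11/16 + 121/182*1/16 = 18/91 = pi_s_1  (ok)
  18/91*3/16 + 25/182*1/8 + 121/182*1/8 = 25/182 = pi_s_2  (ok)
  18/91*1/2 + 25/182*3/16 + 121/182*13/16 = 121/182 = pi_s_3  (ok)

Answer: 18/91 25/182 121/182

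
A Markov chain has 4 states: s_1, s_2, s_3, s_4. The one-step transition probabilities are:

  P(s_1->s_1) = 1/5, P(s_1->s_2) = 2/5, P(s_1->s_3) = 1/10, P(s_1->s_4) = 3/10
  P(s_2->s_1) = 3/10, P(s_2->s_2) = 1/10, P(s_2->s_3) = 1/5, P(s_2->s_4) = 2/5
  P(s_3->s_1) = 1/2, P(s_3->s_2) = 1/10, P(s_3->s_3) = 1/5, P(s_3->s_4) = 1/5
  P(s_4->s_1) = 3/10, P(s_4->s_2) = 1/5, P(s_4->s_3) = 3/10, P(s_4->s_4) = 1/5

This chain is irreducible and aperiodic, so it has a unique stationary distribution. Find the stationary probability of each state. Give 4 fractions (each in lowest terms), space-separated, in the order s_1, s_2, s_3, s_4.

The stationary distribution satisfies pi = pi * P, i.e.:
  pi_s_1 = 1/5*pi_s_1 + 3/10*pi_s_2 + 1/2*pi_s_3 + 3/10*pi_s_4
  pi_s_2 = 2/5*pi_s_1 + 1/10*pi_s_2 + 1/10*pi_s_3 + 1/5*pi_s_4
  pi_s_3 = 1/10*pi_s_1 + 1/5*pi_s_2 + 1/5*pi_s_3 + 3/10*pi_s_4
  pi_s_4 = 3/10*pi_s_1 + 2/5*pi_s_2 + 1/5*pi_s_3 + 1/5*pi_s_4
with normalization: pi_s_1 + pi_s_2 + pi_s_3 + pi_s_4 = 1.

Using the first 3 balance equations plus normalization, the linear system A*pi = b is:
  [-4/5, 3/10, 1/2, 3/10] . pi = 0
  [2/5, -9/10, 1/10, 1/5] . pi = 0
  [1/10, 1/5, -4/5, 3/10] . pi = 0
  [1, 1, 1, 1] . pi = 1

Solving yields:
  pi_s_1 = 211/684
  pi_s_2 = 301/1368
  pi_s_3 = 269/1368
  pi_s_4 = 47/171

Verification (pi * P):
  211/684*1/5 + 301/1368*3/10 + 269/1368*1/2 + 47/171*3/10 = 211/684 = pi_s_1  (ok)
  211/684*2/5 + 301/1368*1/10 + 269/1368*1/10 + 47/171*1/5 = 301/1368 = pi_s_2  (ok)
  211/684*1/10 + 301/1368*1/5 + 269/1368*1/5 + 47/171*3/10 = 269/1368 = pi_s_3  (ok)
  211/684*3/10 + 301/1368*2/5 + 269/1368*1/5 + 47/171*1/5 = 47/171 = pi_s_4  (ok)

Answer: 211/684 301/1368 269/1368 47/171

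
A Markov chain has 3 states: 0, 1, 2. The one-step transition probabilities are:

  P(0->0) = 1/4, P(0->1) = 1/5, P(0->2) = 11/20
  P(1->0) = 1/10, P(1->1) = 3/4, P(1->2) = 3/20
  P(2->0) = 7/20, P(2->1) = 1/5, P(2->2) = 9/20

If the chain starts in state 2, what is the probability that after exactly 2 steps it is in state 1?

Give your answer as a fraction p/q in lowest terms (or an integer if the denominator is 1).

Answer: 31/100

Derivation:
Computing P^2 by repeated multiplication:
P^1 =
  0: [1/4, 1/5, 11/20]
  1: [1/10, 3/4, 3/20]
  2: [7/20, 1/5, 9/20]
P^2 =
  0: [11/40, 31/100, 83/200]
  1: [61/400, 49/80, 47/200]
  2: [53/200, 31/100, 17/40]

(P^2)[2 -> 1] = 31/100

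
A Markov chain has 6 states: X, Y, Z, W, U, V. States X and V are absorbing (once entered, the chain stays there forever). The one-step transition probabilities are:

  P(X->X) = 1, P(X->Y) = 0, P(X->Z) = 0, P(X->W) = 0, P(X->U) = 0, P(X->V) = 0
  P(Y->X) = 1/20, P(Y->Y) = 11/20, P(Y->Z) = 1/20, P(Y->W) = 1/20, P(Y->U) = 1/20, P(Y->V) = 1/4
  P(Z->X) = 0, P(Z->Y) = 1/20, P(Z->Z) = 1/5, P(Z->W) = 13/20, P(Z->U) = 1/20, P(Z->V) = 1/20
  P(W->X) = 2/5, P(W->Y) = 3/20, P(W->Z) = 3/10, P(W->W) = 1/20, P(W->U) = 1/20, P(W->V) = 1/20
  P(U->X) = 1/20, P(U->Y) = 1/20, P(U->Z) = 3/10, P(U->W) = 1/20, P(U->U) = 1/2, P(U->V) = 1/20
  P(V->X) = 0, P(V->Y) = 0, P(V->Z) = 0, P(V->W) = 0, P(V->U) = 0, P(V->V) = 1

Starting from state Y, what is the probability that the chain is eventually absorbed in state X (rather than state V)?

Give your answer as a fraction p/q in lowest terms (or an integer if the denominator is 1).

Answer: 2679/8311

Derivation:
Let a_i = P(absorbed in X | start in state i).
Boundary conditions: a_X = 1, a_V = 0.
For each transient state i, a_i = sum_j P(i->j) * a_j:
  a_Y = 1/20*a_X + 11/20*a_Y + 1/20*a_Z + 1/20*a_W + 1/20*a_U + 1/4*a_V
  a_Z = 0*a_X + 1/20*a_Y + 1/5*a_Z + 13/20*a_W + 1/20*a_U + 1/20*a_V
  a_W = 2/5*a_X + 3/20*a_Y + 3/10*a_Z + 1/20*a_W + 1/20*a_U + 1/20*a_V
  a_U = 1/20*a_X + 1/20*a_Y + 3/10*a_Z + 1/20*a_W + 1/2*a_U + 1/20*a_V

Substituting a_X = 1 and a_V = 0, rearrange to (I - Q) a = r where r[i] = P(i -> X):
  [9/20, -1/20, -1/20, -1/20] . (a_Y, a_Z, a_W, a_U) = 1/20
  [-1/20, 4/5, -13/20, -1/20] . (a_Y, a_Z, a_W, a_U) = 0
  [-3/20, -3/10, 19/20, -1/20] . (a_Y, a_Z, a_W, a_U) = 2/5
  [-1/20, -3/10, -1/20, 1/2] . (a_Y, a_Z, a_W, a_U) = 1/20

Solving yields:
  a_Y = 2679/8311
  a_Z = 5191/8311
  a_W = 5814/8311
  a_U = 4795/8311

Starting state is Y, so the absorption probability is a_Y = 2679/8311.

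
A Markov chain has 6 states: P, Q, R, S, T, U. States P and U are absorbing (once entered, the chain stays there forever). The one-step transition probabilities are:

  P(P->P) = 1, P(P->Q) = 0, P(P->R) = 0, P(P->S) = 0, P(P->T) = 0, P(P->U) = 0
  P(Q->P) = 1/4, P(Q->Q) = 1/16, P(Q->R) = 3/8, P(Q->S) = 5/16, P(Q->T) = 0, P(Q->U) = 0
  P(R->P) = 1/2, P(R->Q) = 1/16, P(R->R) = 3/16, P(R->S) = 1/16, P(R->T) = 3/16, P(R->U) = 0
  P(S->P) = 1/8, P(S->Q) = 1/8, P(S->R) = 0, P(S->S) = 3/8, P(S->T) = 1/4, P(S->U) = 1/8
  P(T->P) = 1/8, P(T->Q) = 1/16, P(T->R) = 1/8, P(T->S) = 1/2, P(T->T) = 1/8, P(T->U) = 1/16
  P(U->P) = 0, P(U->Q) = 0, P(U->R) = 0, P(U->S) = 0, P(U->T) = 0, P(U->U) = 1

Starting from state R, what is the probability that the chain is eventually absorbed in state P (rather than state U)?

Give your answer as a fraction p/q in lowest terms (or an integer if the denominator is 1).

Answer: 7431/8336

Derivation:
Let a_i = P(absorbed in P | start in state i).
Boundary conditions: a_P = 1, a_U = 0.
For each transient state i, a_i = sum_j P(i->j) * a_j:
  a_Q = 1/4*a_P + 1/16*a_Q + 3/8*a_R + 5/16*a_S + 0*a_T + 0*a_U
  a_R = 1/2*a_P + 1/16*a_Q + 3/16*a_R + 1/16*a_S + 3/16*a_T + 0*a_U
  a_S = 1/8*a_P + 1/8*a_Q + 0*a_R + 3/8*a_S + 1/4*a_T + 1/8*a_U
  a_T = 1/8*a_P + 1/16*a_Q + 1/8*a_R + 1/2*a_S + 1/8*a_T + 1/16*a_U

Substituting a_P = 1 and a_U = 0, rearrange to (I - Q) a = r where r[i] = P(i -> P):
  [15/16, -3/8, -5/16, 0] . (a_Q, a_R, a_S, a_T) = 1/4
  [-1/16, 13/16, -1/16, -3/16] . (a_Q, a_R, a_S, a_T) = 1/2
  [-1/8, 0, 5/8, -1/4] . (a_Q, a_R, a_S, a_T) = 1/8
  [-1/16, -1/8, -1/2, 7/8] . (a_Q, a_R, a_S, a_T) = 1/8

Solving yields:
  a_Q = 1749/2084
  a_R = 7431/8336
  a_S = 2701/4168
  a_T = 5839/8336

Starting state is R, so the absorption probability is a_R = 7431/8336.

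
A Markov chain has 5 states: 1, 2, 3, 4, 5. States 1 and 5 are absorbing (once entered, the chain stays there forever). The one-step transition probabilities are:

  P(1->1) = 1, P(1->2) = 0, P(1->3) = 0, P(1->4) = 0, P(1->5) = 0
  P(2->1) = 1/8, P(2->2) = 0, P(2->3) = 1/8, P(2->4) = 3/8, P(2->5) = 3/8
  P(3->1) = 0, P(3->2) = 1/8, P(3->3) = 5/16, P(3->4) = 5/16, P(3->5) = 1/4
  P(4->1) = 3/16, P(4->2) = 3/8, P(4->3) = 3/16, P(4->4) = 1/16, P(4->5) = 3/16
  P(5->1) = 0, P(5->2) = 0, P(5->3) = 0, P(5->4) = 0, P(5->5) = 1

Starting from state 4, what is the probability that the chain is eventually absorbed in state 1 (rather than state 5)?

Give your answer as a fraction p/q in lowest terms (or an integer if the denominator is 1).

Let a_i = P(absorbed in 1 | start in state i).
Boundary conditions: a_1 = 1, a_5 = 0.
For each transient state i, a_i = sum_j P(i->j) * a_j:
  a_2 = 1/8*a_1 + 0*a_2 + 1/8*a_3 + 3/8*a_4 + 3/8*a_5
  a_3 = 0*a_1 + 1/8*a_2 + 5/16*a_3 + 5/16*a_4 + 1/4*a_5
  a_4 = 3/16*a_1 + 3/8*a_2 + 3/16*a_3 + 1/16*a_4 + 3/16*a_5

Substituting a_1 = 1 and a_5 = 0, rearrange to (I - Q) a = r where r[i] = P(i -> 1):
  [1, -1/8, -3/8] . (a_2, a_3, a_4) = 1/8
  [-1/8, 11/16, -5/16] . (a_2, a_3, a_4) = 0
  [-3/8, -3/16, 15/16] . (a_2, a_3, a_4) = 3/16

Solving yields:
  a_2 = 2/7
  a_3 = 3/14
  a_4 = 5/14

Starting state is 4, so the absorption probability is a_4 = 5/14.

Answer: 5/14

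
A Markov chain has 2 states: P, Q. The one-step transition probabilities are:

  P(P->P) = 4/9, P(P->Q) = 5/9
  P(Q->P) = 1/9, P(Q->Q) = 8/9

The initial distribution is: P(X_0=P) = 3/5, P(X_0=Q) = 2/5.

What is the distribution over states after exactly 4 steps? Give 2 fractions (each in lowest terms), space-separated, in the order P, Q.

Answer: 209/1215 1006/1215

Derivation:
Propagating the distribution step by step (d_{t+1} = d_t * P):
d_0 = (P=3/5, Q=2/5)
  d_1[P] = 3/5*4/9 + 2/5*1/9 = 14/45
  d_1[Q] = 3/5*5/9 + 2/5*8/9 = 31/45
d_1 = (P=14/45, Q=31/45)
  d_2[P] = 14/45*4/9 + 31/45*1/9 = 29/135
  d_2[Q] = 14/45*5/9 + 31/45*8/9 = 106/135
d_2 = (P=29/135, Q=106/135)
  d_3[P] = 29/135*4/9 + 106/135*1/9 = 74/405
  d_3[Q] = 29/135*5/9 + 106/135*8/9 = 331/405
d_3 = (P=74/405, Q=331/405)
  d_4[P] = 74/405*4/9 + 331/405*1/9 = 209/1215
  d_4[Q] = 74/405*5/9 + 331/405*8/9 = 1006/1215
d_4 = (P=209/1215, Q=1006/1215)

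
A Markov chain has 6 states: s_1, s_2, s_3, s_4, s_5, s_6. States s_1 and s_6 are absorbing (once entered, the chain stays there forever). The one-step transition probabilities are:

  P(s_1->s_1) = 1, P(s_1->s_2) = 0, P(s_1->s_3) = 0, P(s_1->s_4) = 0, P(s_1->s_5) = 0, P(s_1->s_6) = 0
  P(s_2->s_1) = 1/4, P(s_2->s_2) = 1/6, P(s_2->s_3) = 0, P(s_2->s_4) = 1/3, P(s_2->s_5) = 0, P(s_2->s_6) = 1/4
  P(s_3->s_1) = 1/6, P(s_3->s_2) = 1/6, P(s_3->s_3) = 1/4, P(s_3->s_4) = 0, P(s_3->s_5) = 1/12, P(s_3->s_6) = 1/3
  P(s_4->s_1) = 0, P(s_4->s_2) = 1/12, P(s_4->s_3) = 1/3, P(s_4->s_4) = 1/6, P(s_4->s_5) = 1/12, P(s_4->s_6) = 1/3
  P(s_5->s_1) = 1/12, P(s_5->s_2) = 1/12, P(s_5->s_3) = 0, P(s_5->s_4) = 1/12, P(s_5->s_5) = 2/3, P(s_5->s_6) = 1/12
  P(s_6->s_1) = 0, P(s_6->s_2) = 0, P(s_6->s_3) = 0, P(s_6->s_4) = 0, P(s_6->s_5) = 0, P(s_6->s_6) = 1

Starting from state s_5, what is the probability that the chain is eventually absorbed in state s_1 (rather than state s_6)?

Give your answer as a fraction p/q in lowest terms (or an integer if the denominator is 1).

Let a_i = P(absorbed in s_1 | start in state i).
Boundary conditions: a_s_1 = 1, a_s_6 = 0.
For each transient state i, a_i = sum_j P(i->j) * a_j:
  a_s_2 = 1/4*a_s_1 + 1/6*a_s_2 + 0*a_s_3 + 1/3*a_s_4 + 0*a_s_5 + 1/4*a_s_6
  a_s_3 = 1/6*a_s_1 + 1/6*a_s_2 + 1/4*a_s_3 + 0*a_s_4 + 1/12*a_s_5 + 1/3*a_s_6
  a_s_4 = 0*a_s_1 + 1/12*a_s_2 + 1/3*a_s_3 + 1/6*a_s_4 + 1/12*a_s_5 + 1/3*a_s_6
  a_s_5 = 1/12*a_s_1 + 1/12*a_s_2 + 0*a_s_3 + 1/12*a_s_4 + 2/3*a_s_5 + 1/12*a_s_6

Substituting a_s_1 = 1 and a_s_6 = 0, rearrange to (I - Q) a = r where r[i] = P(i -> s_1):
  [5/6, 0, -1/3, 0] . (a_s_2, a_s_3, a_s_4, a_s_5) = 1/4
  [-1/6, 3/4, 0, -1/12] . (a_s_2, a_s_3, a_s_4, a_s_5) = 1/6
  [-1/12, -1/3, 5/6, -1/12] . (a_s_2, a_s_3, a_s_4, a_s_5) = 0
  [-1/12, 0, -1/12, 1/3] . (a_s_2, a_s_3, a_s_4, a_s_5) = 1/12

Solving yields:
  a_s_2 = 111/286
  a_s_3 = 101/286
  a_s_4 = 63/286
  a_s_5 = 115/286

Starting state is s_5, so the absorption probability is a_s_5 = 115/286.

Answer: 115/286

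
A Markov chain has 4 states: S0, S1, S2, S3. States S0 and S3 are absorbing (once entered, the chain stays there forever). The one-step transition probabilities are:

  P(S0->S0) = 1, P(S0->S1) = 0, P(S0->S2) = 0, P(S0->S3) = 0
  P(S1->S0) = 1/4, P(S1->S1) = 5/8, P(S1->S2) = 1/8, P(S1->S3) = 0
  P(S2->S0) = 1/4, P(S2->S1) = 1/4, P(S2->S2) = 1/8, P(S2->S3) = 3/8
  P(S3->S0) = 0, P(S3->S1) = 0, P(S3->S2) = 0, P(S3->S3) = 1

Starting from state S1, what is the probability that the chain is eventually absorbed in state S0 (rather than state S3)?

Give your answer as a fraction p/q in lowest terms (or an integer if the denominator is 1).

Answer: 16/19

Derivation:
Let a_i = P(absorbed in S0 | start in state i).
Boundary conditions: a_S0 = 1, a_S3 = 0.
For each transient state i, a_i = sum_j P(i->j) * a_j:
  a_S1 = 1/4*a_S0 + 5/8*a_S1 + 1/8*a_S2 + 0*a_S3
  a_S2 = 1/4*a_S0 + 1/4*a_S1 + 1/8*a_S2 + 3/8*a_S3

Substituting a_S0 = 1 and a_S3 = 0, rearrange to (I - Q) a = r where r[i] = P(i -> S0):
  [3/8, -1/8] . (a_S1, a_S2) = 1/4
  [-1/4, 7/8] . (a_S1, a_S2) = 1/4

Solving yields:
  a_S1 = 16/19
  a_S2 = 10/19

Starting state is S1, so the absorption probability is a_S1 = 16/19.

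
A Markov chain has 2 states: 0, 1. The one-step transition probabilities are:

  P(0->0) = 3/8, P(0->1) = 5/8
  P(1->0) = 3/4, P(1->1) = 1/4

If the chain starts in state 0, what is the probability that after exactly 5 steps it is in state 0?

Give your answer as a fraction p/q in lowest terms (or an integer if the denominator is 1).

Computing P^5 by repeated multiplication:
P^1 =
  0: [3/8, 5/8]
  1: [3/4, 1/4]
P^2 =
  0: [39/64, 25/64]
  1: [15/32, 17/32]
P^3 =
  0: [267/512, 245/512]
  1: [147/256, 109/256]
P^4 =
  0: [2271/4096, 1825/4096]
  1: [1095/2048, 953/2048]
P^5 =
  0: [17763/32768, 15005/32768]
  1: [9003/16384, 7381/16384]

(P^5)[0 -> 0] = 17763/32768

Answer: 17763/32768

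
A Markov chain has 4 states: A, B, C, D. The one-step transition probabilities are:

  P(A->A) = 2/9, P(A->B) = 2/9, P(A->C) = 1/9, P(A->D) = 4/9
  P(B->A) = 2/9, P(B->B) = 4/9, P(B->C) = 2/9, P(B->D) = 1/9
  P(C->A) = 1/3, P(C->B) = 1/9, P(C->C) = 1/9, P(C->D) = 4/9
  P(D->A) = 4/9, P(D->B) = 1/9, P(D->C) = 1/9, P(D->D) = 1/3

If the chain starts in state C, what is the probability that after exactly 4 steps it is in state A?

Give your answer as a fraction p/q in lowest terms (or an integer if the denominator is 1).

Computing P^4 by repeated multiplication:
P^1 =
  A: [2/9, 2/9, 1/9, 4/9]
  B: [2/9, 4/9, 2/9, 1/9]
  C: [1/3, 1/9, 1/9, 4/9]
  D: [4/9, 1/9, 1/9, 1/3]
P^2 =
  A: [1/3, 17/81, 11/81, 26/81]
  B: [22/81, 23/81, 13/81, 23/81]
  C: [1/3, 5/27, 10/81, 29/81]
  D: [25/81, 16/81, 10/81, 10/27]
P^3 =
  A: [25/81, 53/243, 98/729, 247/729]
  B: [221/729, 172/729, 104/729, 232/729]
  C: [230/729, 17/81, 32/243, 250/729]
  D: [232/729, 154/729, 97/729, 82/243]
P^4 =
  A: [2050/6561, 53/243, 296/2187, 2192/6561]
  B: [2026/6561, 1466/6561, 901/6561, 2168/6561]
  C: [2054/6561, 1418/6561, 98/729, 2207/6561]
  D: [2047/6561, 1423/6561, 883/6561, 736/2187]

(P^4)[C -> A] = 2054/6561

Answer: 2054/6561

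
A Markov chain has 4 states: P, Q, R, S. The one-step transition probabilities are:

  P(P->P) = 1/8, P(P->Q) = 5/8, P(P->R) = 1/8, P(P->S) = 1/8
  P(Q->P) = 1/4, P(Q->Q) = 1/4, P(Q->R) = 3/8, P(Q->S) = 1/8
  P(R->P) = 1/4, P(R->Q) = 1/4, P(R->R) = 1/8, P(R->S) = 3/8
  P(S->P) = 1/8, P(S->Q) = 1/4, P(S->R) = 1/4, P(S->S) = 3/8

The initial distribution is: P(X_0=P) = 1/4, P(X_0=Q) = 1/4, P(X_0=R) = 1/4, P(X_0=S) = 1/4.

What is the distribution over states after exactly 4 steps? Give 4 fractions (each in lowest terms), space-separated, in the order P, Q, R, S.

Answer: 399/2048 331/1024 969/4096 1005/4096

Derivation:
Propagating the distribution step by step (d_{t+1} = d_t * P):
d_0 = (P=1/4, Q=1/4, R=1/4, S=1/4)
  d_1[P] = 1/4*1/8 + 1/4*1/4 + 1/4*1/4 + 1/4*1/8 = 3/16
  d_1[Q] = 1/4*5/8 + 1/4*1/4 + 1/4*1/4 + 1/4*1/4 = 11/32
  d_1[R] = 1/4*1/8 + 1/4*3/8 + 1/4*1/8 + 1/4*1/4 = 7/32
  d_1[S] = 1/4*1/8 + 1/4*1/8 + 1/4*3/8 + 1/4*3/8 = 1/4
d_1 = (P=3/16, Q=11/32, R=7/32, S=1/4)
  d_2[P] = 3/16*1/8 + 11/32*1/4 + 7/32*1/4 + 1/4*1/8 = 25/128
  d_2[Q] = 3/16*5/8 + 11/32*1/4 + 7/32*1/4 + 1/4*1/4 = 41/128
  d_2[R] = 3/16*1/8 + 11/32*3/8 + 7/32*1/8 + 1/4*1/4 = 31/128
  d_2[S] = 3/16*1/8 + 11/32*1/8 + 7/32*3/8 + 1/4*3/8 = 31/128
d_2 = (P=25/128, Q=41/128, R=31/128, S=31/128)
  d_3[P] = 25/128*1/8 + 41/128*1/4 + 31/128*1/4 + 31/128*1/8 = 25/128
  d_3[Q] = 25/128*5/8 + 41/128*1/4 + 31/128*1/4 + 31/128*1/4 = 331/1024
  d_3[R] = 25/128*1/8 + 41/128*3/8 + 31/128*1/8 + 31/128*1/4 = 241/1024
  d_3[S] = 25/128*1/8 + 41/128*1/8 + 31/128*3/8 + 31/128*3/8 = 63/256
d_3 = (P=25/128, Q=331/1024, R=241/1024, S=63/256)
  d_4[P] = 25/128*1/8 + 331/1024*1/4 + 241/1024*1/4 + 63/256*1/8 = 399/2048
  d_4[Q] = 25/128*5/8 + 331/1024*1/4 + 241/1024*1/4 + 63/256*1/4 = 331/1024
  d_4[R] = 25/128*1/8 + 331/1024*3/8 + 241/1024*1/8 + 63/256*1/4 = 969/4096
  d_4[S] = 25/128*1/8 + 331/1024*1/8 + 241/1024*3/8 + 63/256*3/8 = 1005/4096
d_4 = (P=399/2048, Q=331/1024, R=969/4096, S=1005/4096)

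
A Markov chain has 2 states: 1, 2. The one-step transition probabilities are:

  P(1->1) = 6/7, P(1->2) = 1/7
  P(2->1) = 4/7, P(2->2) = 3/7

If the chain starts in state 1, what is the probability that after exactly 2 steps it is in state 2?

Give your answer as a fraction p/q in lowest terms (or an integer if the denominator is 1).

Answer: 9/49

Derivation:
Computing P^2 by repeated multiplication:
P^1 =
  1: [6/7, 1/7]
  2: [4/7, 3/7]
P^2 =
  1: [40/49, 9/49]
  2: [36/49, 13/49]

(P^2)[1 -> 2] = 9/49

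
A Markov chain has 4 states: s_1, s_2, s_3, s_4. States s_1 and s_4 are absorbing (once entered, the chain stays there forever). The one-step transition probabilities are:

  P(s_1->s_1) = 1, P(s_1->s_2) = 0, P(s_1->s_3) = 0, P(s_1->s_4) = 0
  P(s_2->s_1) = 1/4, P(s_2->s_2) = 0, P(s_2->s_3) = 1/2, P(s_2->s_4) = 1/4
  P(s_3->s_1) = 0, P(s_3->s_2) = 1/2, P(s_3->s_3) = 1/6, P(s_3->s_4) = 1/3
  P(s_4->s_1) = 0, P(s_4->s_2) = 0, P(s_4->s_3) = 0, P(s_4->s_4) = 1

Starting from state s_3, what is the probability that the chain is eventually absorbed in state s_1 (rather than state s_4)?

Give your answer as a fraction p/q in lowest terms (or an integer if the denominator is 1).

Let a_i = P(absorbed in s_1 | start in state i).
Boundary conditions: a_s_1 = 1, a_s_4 = 0.
For each transient state i, a_i = sum_j P(i->j) * a_j:
  a_s_2 = 1/4*a_s_1 + 0*a_s_2 + 1/2*a_s_3 + 1/4*a_s_4
  a_s_3 = 0*a_s_1 + 1/2*a_s_2 + 1/6*a_s_3 + 1/3*a_s_4

Substituting a_s_1 = 1 and a_s_4 = 0, rearrange to (I - Q) a = r where r[i] = P(i -> s_1):
  [1, -1/2] . (a_s_2, a_s_3) = 1/4
  [-1/2, 5/6] . (a_s_2, a_s_3) = 0

Solving yields:
  a_s_2 = 5/14
  a_s_3 = 3/14

Starting state is s_3, so the absorption probability is a_s_3 = 3/14.

Answer: 3/14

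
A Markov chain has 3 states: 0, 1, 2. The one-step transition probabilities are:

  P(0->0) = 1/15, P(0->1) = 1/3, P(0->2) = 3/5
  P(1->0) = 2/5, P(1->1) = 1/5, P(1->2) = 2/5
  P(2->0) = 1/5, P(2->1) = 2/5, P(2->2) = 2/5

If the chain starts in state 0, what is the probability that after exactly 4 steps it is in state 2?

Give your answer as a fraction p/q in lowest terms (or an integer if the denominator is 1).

Computing P^4 by repeated multiplication:
P^1 =
  0: [1/15, 1/3, 3/5]
  1: [2/5, 1/5, 2/5]
  2: [1/5, 2/5, 2/5]
P^2 =
  0: [58/225, 74/225, 31/75]
  1: [14/75, 1/3, 12/25]
  2: [19/75, 23/75, 11/25]
P^3 =
  0: [781/3375, 214/675, 508/1125]
  1: [272/1125, 361/1125, 164/375]
  2: [256/1125, 362/1125, 169/375]
P^4 =
  0: [11773/50625, 16259/50625, 7531/16875]
  1: [3914/16875, 1079/3375, 2522/5625]
  2: [3949/16875, 5408/16875, 2506/5625]

(P^4)[0 -> 2] = 7531/16875

Answer: 7531/16875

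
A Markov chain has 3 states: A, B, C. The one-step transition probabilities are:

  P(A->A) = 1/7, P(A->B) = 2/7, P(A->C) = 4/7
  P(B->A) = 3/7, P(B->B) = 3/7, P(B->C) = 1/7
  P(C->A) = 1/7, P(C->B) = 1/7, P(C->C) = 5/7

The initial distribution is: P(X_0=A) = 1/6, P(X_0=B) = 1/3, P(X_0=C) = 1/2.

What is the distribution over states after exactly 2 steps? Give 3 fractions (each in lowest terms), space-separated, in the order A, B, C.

Propagating the distribution step by step (d_{t+1} = d_t * P):
d_0 = (A=1/6, B=1/3, C=1/2)
  d_1[A] = 1/6*1/7 + 1/3*3/7 + 1/2*1/7 = 5/21
  d_1[B] = 1/6*2/7 + 1/3*3/7 + 1/2*1/7 = 11/42
  d_1[C] = 1/6*4/7 + 1/3*1/7 + 1/2*5/7 = 1/2
d_1 = (A=5/21, B=11/42, C=1/2)
  d_2[A] = 5/21*1/7 + 11/42*3/7 + 1/2*1/7 = 32/147
  d_2[B] = 5/21*2/7 + 11/42*3/7 + 1/2*1/7 = 37/147
  d_2[C] = 5/21*4/7 + 11/42*1/7 + 1/2*5/7 = 26/49
d_2 = (A=32/147, B=37/147, C=26/49)

Answer: 32/147 37/147 26/49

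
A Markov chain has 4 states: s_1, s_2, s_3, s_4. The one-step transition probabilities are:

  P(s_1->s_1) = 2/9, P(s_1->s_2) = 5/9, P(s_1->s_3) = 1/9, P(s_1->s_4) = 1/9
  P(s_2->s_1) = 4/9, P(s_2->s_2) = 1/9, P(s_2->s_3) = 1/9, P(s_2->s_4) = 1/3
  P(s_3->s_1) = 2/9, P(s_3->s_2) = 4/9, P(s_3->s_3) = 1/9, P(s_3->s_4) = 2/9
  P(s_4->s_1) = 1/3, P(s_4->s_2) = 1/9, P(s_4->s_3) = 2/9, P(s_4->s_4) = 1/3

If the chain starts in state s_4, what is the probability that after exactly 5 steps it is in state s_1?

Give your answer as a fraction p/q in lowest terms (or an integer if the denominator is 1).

Computing P^5 by repeated multiplication:
P^1 =
  s_1: [2/9, 5/9, 1/9, 1/9]
  s_2: [4/9, 1/9, 1/9, 1/3]
  s_3: [2/9, 4/9, 1/9, 2/9]
  s_4: [1/3, 1/9, 2/9, 1/3]
P^2 =
  s_1: [29/81, 20/81, 10/81, 22/81]
  s_2: [23/81, 28/81, 4/27, 2/9]
  s_3: [28/81, 20/81, 11/81, 22/81]
  s_4: [23/81, 1/3, 4/27, 19/81]
P^3 =
  s_1: [224/729, 227/729, 103/729, 175/729]
  s_2: [236/729, 209/729, 11/81, 185/729]
  s_3: [224/729, 226/729, 103/729, 176/729]
  s_4: [235/729, 209/729, 100/729, 185/729]
P^4 =
  s_1: [2087/6561, 1934/6561, 904/6561, 1636/6561]
  s_2: [229/729, 1970/6561, 914/6561, 1616/6561]
  s_3: [2086/6561, 1934/6561, 905/6561, 1636/6561]
  s_4: [229/729, 1969/6561, 914/6561, 539/2187]
P^5 =
  s_1: [18626/59049, 17621/59049, 8197/59049, 14605/59049]
  s_2: [6226/19683, 5849/19683, 8177/59049, 14647/59049]
  s_3: [18626/59049, 17620/59049, 8197/59049, 14606/59049]
  s_4: [18677/59049, 5849/19683, 2726/19683, 14647/59049]

(P^5)[s_4 -> s_1] = 18677/59049

Answer: 18677/59049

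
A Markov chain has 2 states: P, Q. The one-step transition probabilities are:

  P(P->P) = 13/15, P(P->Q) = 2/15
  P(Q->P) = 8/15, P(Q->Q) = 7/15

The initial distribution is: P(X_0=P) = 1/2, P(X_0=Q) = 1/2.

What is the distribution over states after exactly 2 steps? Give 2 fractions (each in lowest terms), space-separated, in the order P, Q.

Propagating the distribution step by step (d_{t+1} = d_t * P):
d_0 = (P=1/2, Q=1/2)
  d_1[P] = 1/2*13/15 + 1/2*8/15 = 7/10
  d_1[Q] = 1/2*2/15 + 1/2*7/15 = 3/10
d_1 = (P=7/10, Q=3/10)
  d_2[P] = 7/10*13/15 + 3/10*8/15 = 23/30
  d_2[Q] = 7/10*2/15 + 3/10*7/15 = 7/30
d_2 = (P=23/30, Q=7/30)

Answer: 23/30 7/30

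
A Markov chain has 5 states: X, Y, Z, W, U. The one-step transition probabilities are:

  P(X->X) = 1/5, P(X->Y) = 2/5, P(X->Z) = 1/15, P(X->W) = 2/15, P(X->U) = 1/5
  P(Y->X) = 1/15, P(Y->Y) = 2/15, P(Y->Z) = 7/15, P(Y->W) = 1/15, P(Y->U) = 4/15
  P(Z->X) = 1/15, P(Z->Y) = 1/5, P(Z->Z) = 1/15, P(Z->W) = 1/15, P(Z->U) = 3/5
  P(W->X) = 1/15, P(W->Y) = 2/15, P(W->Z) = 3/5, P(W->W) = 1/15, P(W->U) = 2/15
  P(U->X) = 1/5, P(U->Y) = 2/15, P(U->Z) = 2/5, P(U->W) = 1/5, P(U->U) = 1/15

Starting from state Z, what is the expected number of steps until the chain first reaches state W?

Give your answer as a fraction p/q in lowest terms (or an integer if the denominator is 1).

Answer: 2745/322

Derivation:
Let h_i = expected steps to first reach W from state i.
Boundary: h_W = 0.
First-step equations for the other states:
  h_X = 1 + 1/5*h_X + 2/5*h_Y + 1/15*h_Z + 2/15*h_W + 1/5*h_U
  h_Y = 1 + 1/15*h_X + 2/15*h_Y + 7/15*h_Z + 1/15*h_W + 4/15*h_U
  h_Z = 1 + 1/15*h_X + 1/5*h_Y + 1/15*h_Z + 1/15*h_W + 3/5*h_U
  h_U = 1 + 1/5*h_X + 2/15*h_Y + 2/5*h_Z + 1/5*h_W + 1/15*h_U

Substituting h_W = 0 and rearranging gives the linear system (I - Q) h = 1:
  [4/5, -2/5, -1/15, -1/5] . (h_X, h_Y, h_Z, h_U) = 1
  [-1/15, 13/15, -7/15, -4/15] . (h_X, h_Y, h_Z, h_U) = 1
  [-1/15, -1/5, 14/15, -3/5] . (h_X, h_Y, h_Z, h_U) = 1
  [-1/5, -2/15, -2/5, 14/15] . (h_X, h_Y, h_Z, h_U) = 1

Solving yields:
  h_X = 4000/483
  h_Y = 25405/2898
  h_Z = 2745/322
  h_U = 22465/2898

Starting state is Z, so the expected hitting time is h_Z = 2745/322.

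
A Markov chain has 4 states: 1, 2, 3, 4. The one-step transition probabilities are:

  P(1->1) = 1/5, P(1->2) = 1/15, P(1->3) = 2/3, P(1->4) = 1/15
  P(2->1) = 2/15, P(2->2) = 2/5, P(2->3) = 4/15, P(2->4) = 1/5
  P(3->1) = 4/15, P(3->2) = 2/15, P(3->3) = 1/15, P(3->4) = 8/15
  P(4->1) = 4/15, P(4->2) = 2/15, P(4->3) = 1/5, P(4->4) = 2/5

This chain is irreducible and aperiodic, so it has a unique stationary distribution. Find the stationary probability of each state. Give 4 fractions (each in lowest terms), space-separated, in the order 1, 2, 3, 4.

Answer: 20/87 14/87 415/1479 162/493

Derivation:
The stationary distribution satisfies pi = pi * P, i.e.:
  pi_1 = 1/5*pi_1 + 2/15*pi_2 + 4/15*pi_3 + 4/15*pi_4
  pi_2 = 1/15*pi_1 + 2/5*pi_2 + 2/15*pi_3 + 2/15*pi_4
  pi_3 = 2/3*pi_1 + 4/15*pi_2 + 1/15*pi_3 + 1/5*pi_4
  pi_4 = 1/15*pi_1 + 1/5*pi_2 + 8/15*pi_3 + 2/5*pi_4
with normalization: pi_1 + pi_2 + pi_3 + pi_4 = 1.

Using the first 3 balance equations plus normalization, the linear system A*pi = b is:
  [-4/5, 2/15, 4/15, 4/15] . pi = 0
  [1/15, -3/5, 2/15, 2/15] . pi = 0
  [2/3, 4/15, -14/15, 1/5] . pi = 0
  [1, 1, 1, 1] . pi = 1

Solving yields:
  pi_1 = 20/87
  pi_2 = 14/87
  pi_3 = 415/1479
  pi_4 = 162/493

Verification (pi * P):
  20/87*1/5 + 14/87*2/15 + 415/1479*4/15 + 162/493*4/15 = 20/87 = pi_1  (ok)
  20/87*1/15 + 14/87*2/5 + 415/1479*2/15 + 162/493*2/15 = 14/87 = pi_2  (ok)
  20/87*2/3 + 14/87*4/15 + 415/1479*1/15 + 162/493*1/5 = 415/1479 = pi_3  (ok)
  20/87*1/15 + 14/87*1/5 + 415/1479*8/15 + 162/493*2/5 = 162/493 = pi_4  (ok)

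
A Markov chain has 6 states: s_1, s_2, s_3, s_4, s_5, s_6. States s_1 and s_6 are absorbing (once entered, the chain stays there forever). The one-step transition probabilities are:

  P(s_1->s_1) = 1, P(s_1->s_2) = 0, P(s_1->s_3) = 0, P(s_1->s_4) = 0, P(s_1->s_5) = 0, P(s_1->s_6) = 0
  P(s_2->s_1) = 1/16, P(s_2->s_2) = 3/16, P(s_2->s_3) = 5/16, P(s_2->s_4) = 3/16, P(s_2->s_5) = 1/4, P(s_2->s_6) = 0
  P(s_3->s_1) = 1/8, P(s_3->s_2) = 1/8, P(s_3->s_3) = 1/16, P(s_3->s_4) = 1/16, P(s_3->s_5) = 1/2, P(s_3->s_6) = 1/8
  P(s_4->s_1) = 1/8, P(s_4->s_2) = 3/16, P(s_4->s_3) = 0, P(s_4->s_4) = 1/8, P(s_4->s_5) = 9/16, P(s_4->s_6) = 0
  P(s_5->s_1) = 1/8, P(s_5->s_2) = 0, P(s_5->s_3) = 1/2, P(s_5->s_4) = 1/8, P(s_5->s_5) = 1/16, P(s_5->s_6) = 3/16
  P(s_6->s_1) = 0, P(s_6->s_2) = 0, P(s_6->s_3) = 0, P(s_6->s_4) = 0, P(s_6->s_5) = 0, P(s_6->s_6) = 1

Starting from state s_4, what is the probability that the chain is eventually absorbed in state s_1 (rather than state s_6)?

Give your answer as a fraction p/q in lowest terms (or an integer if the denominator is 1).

Answer: 10829/19238

Derivation:
Let a_i = P(absorbed in s_1 | start in state i).
Boundary conditions: a_s_1 = 1, a_s_6 = 0.
For each transient state i, a_i = sum_j P(i->j) * a_j:
  a_s_2 = 1/16*a_s_1 + 3/16*a_s_2 + 5/16*a_s_3 + 3/16*a_s_4 + 1/4*a_s_5 + 0*a_s_6
  a_s_3 = 1/8*a_s_1 + 1/8*a_s_2 + 1/16*a_s_3 + 1/16*a_s_4 + 1/2*a_s_5 + 1/8*a_s_6
  a_s_4 = 1/8*a_s_1 + 3/16*a_s_2 + 0*a_s_3 + 1/8*a_s_4 + 9/16*a_s_5 + 0*a_s_6
  a_s_5 = 1/8*a_s_1 + 0*a_s_2 + 1/2*a_s_3 + 1/8*a_s_4 + 1/16*a_s_5 + 3/16*a_s_6

Substituting a_s_1 = 1 and a_s_6 = 0, rearrange to (I - Q) a = r where r[i] = P(i -> s_1):
  [13/16, -5/16, -3/16, -1/4] . (a_s_2, a_s_3, a_s_4, a_s_5) = 1/16
  [-1/8, 15/16, -1/16, -1/2] . (a_s_2, a_s_3, a_s_4, a_s_5) = 1/8
  [-3/16, 0, 7/8, -9/16] . (a_s_2, a_s_3, a_s_4, a_s_5) = 1/8
  [0, -1/2, -1/8, 15/16] . (a_s_2, a_s_3, a_s_4, a_s_5) = 1/8

Solving yields:
  a_s_2 = 5220/9619
  a_s_3 = 9527/19238
  a_s_4 = 10829/19238
  a_s_5 = 4545/9619

Starting state is s_4, so the absorption probability is a_s_4 = 10829/19238.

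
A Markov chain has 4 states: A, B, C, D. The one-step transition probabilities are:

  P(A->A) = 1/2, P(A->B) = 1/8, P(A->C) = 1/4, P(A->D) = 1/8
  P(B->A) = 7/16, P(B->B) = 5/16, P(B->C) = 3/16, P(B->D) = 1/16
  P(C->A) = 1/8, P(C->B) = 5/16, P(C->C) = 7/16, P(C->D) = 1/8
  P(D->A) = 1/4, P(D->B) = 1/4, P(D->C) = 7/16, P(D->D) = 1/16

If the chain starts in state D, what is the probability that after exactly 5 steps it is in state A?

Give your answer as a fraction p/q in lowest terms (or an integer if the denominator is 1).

Answer: 358379/1048576

Derivation:
Computing P^5 by repeated multiplication:
P^1 =
  A: [1/2, 1/8, 1/4, 1/8]
  B: [7/16, 5/16, 3/16, 1/16]
  C: [1/8, 5/16, 7/16, 1/8]
  D: [1/4, 1/4, 7/16, 1/16]
P^2 =
  A: [47/128, 27/128, 5/16, 7/64]
  B: [101/256, 29/128, 71/256, 13/128]
  C: [73/256, 9/32, 43/128, 25/256]
  D: [39/128, 67/256, 21/64, 27/256]
P^3 =
  A: [701/2048, 485/2048, 647/2048, 215/2048]
  B: [365/1024, 951/4096, 1257/4096, 107/1024]
  C: [85/256, 259/1024, 1285/4096, 415/4096]
  D: [1369/4096, 1019/4096, 645/2048, 209/2048]
P^4 =
  A: [11157/32768, 3961/16384, 10293/32768, 849/8192]
  B: [22563/65536, 1959/8192, 2561/8192, 6813/65536]
  C: [11181/32768, 15985/65536, 639/2048, 6741/65536]
  D: [22337/65536, 15955/65536, 20489/65536, 6755/65536]
P^5 =
  A: [2795/8192, 126973/524288, 164217/524288, 27109/262144]
  B: [89609/262144, 126589/524288, 328375/1048576, 108587/1048576]
  C: [358651/1048576, 253853/1048576, 163863/524288, 54173/524288]
  D: [358379/1048576, 126957/524288, 327921/1048576, 54181/524288]

(P^5)[D -> A] = 358379/1048576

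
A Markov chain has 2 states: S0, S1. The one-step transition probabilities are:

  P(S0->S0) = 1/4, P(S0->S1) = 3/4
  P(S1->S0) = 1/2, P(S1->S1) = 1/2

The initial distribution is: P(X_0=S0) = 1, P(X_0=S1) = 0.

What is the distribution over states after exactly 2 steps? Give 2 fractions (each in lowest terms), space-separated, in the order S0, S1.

Propagating the distribution step by step (d_{t+1} = d_t * P):
d_0 = (S0=1, S1=0)
  d_1[S0] = 1*1/4 + 0*1/2 = 1/4
  d_1[S1] = 1*3/4 + 0*1/2 = 3/4
d_1 = (S0=1/4, S1=3/4)
  d_2[S0] = 1/4*1/4 + 3/4*1/2 = 7/16
  d_2[S1] = 1/4*3/4 + 3/4*1/2 = 9/16
d_2 = (S0=7/16, S1=9/16)

Answer: 7/16 9/16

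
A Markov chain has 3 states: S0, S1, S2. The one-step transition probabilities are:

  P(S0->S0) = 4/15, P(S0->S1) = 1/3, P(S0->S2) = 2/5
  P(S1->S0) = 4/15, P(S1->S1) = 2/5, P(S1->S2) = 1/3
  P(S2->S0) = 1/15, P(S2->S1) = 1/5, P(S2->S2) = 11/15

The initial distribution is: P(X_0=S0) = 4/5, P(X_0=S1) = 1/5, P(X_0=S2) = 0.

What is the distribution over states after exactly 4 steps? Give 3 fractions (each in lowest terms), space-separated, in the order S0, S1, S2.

Answer: 1472/9375 23567/84375 9512/16875

Derivation:
Propagating the distribution step by step (d_{t+1} = d_t * P):
d_0 = (S0=4/5, S1=1/5, S2=0)
  d_1[S0] = 4/5*4/15 + 1/5*4/15 + 0*1/15 = 4/15
  d_1[S1] = 4/5*1/3 + 1/5*2/5 + 0*1/5 = 26/75
  d_1[S2] = 4/5*2/5 + 1/5*1/3 + 0*11/15 = 29/75
d_1 = (S0=4/15, S1=26/75, S2=29/75)
  d_2[S0] = 4/15*4/15 + 26/75*4/15 + 29/75*1/15 = 71/375
  d_2[S1] = 4/15*1/3 + 26/75*2/5 + 29/75*1/5 = 343/1125
  d_2[S2] = 4/15*2/5 + 26/75*1/3 + 29/75*11/15 = 569/1125
d_2 = (S0=71/375, S1=343/1125, S2=569/1125)
  d_3[S0] = 71/375*4/15 + 343/1125*4/15 + 569/1125*1/15 = 931/5625
  d_3[S1] = 71/375*1/3 + 343/1125*2/5 + 569/1125*1/5 = 322/1125
  d_3[S2] = 71/375*2/5 + 343/1125*1/3 + 569/1125*11/15 = 1028/1875
d_3 = (S0=931/5625, S1=322/1125, S2=1028/1875)
  d_4[S0] = 931/5625*4/15 + 322/1125*4/15 + 1028/1875*1/15 = 1472/9375
  d_4[S1] = 931/5625*1/3 + 322/1125*2/5 + 1028/1875*1/5 = 23567/84375
  d_4[S2] = 931/5625*2/5 + 322/1125*1/3 + 1028/1875*11/15 = 9512/16875
d_4 = (S0=1472/9375, S1=23567/84375, S2=9512/16875)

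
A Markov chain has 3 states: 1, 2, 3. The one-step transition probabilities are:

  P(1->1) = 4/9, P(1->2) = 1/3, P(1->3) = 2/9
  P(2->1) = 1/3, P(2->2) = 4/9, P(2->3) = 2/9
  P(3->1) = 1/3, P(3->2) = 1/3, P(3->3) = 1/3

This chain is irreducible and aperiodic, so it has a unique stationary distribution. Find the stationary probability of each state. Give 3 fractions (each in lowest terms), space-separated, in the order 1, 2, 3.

Answer: 3/8 3/8 1/4

Derivation:
The stationary distribution satisfies pi = pi * P, i.e.:
  pi_1 = 4/9*pi_1 + 1/3*pi_2 + 1/3*pi_3
  pi_2 = 1/3*pi_1 + 4/9*pi_2 + 1/3*pi_3
  pi_3 = 2/9*pi_1 + 2/9*pi_2 + 1/3*pi_3
with normalization: pi_1 + pi_2 + pi_3 = 1.

Using the first 2 balance equations plus normalization, the linear system A*pi = b is:
  [-5/9, 1/3, 1/3] . pi = 0
  [1/3, -5/9, 1/3] . pi = 0
  [1, 1, 1] . pi = 1

Solving yields:
  pi_1 = 3/8
  pi_2 = 3/8
  pi_3 = 1/4

Verification (pi * P):
  3/8*4/9 + 3/8*1/3 + 1/4*1/3 = 3/8 = pi_1  (ok)
  3/8*1/3 + 3/8*4/9 + 1/4*1/3 = 3/8 = pi_2  (ok)
  3/8*2/9 + 3/8*2/9 + 1/4*1/3 = 1/4 = pi_3  (ok)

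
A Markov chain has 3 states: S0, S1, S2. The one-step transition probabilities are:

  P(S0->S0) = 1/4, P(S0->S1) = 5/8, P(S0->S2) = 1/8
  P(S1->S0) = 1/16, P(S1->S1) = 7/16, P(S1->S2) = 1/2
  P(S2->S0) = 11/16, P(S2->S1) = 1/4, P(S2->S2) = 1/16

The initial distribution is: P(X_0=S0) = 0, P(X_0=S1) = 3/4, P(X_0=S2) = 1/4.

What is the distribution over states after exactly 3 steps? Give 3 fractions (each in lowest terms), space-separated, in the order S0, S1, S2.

Propagating the distribution step by step (d_{t+1} = d_t * P):
d_0 = (S0=0, S1=3/4, S2=1/4)
  d_1[S0] = 0*1/4 + 3/4*1/16 + 1/4*11/16 = 7/32
  d_1[S1] = 0*5/8 + 3/4*7/16 + 1/4*1/4 = 25/64
  d_1[S2] = 0*1/8 + 3/4*1/2 + 1/4*1/16 = 25/64
d_1 = (S0=7/32, S1=25/64, S2=25/64)
  d_2[S0] = 7/32*1/4 + 25/64*1/16 + 25/64*11/16 = 89/256
  d_2[S1] = 7/32*5/8 + 25/64*7/16 + 25/64*1/4 = 415/1024
  d_2[S2] = 7/32*1/8 + 25/64*1/2 + 25/64*1/16 = 253/1024
d_2 = (S0=89/256, S1=415/1024, S2=253/1024)
  d_3[S0] = 89/256*1/4 + 415/1024*1/16 + 253/1024*11/16 = 2311/8192
  d_3[S1] = 89/256*5/8 + 415/1024*7/16 + 253/1024*1/4 = 7477/16384
  d_3[S2] = 89/256*1/8 + 415/1024*1/2 + 253/1024*1/16 = 4285/16384
d_3 = (S0=2311/8192, S1=7477/16384, S2=4285/16384)

Answer: 2311/8192 7477/16384 4285/16384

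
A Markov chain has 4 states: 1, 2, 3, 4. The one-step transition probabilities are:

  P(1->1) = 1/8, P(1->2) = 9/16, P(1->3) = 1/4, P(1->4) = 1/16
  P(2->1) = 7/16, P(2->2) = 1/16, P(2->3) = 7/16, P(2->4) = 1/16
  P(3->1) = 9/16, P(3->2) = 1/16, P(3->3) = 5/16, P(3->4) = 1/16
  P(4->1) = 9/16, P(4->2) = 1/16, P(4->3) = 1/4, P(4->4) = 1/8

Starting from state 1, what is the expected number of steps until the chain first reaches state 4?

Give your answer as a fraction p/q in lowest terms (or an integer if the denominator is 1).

Answer: 16

Derivation:
Let h_i = expected steps to first reach 4 from state i.
Boundary: h_4 = 0.
First-step equations for the other states:
  h_1 = 1 + 1/8*h_1 + 9/16*h_2 + 1/4*h_3 + 1/16*h_4
  h_2 = 1 + 7/16*h_1 + 1/16*h_2 + 7/16*h_3 + 1/16*h_4
  h_3 = 1 + 9/16*h_1 + 1/16*h_2 + 5/16*h_3 + 1/16*h_4

Substituting h_4 = 0 and rearranging gives the linear system (I - Q) h = 1:
  [7/8, -9/16, -1/4] . (h_1, h_2, h_3) = 1
  [-7/16, 15/16, -7/16] . (h_1, h_2, h_3) = 1
  [-9/16, -1/16, 11/16] . (h_1, h_2, h_3) = 1

Solving yields:
  h_1 = 16
  h_2 = 16
  h_3 = 16

Starting state is 1, so the expected hitting time is h_1 = 16.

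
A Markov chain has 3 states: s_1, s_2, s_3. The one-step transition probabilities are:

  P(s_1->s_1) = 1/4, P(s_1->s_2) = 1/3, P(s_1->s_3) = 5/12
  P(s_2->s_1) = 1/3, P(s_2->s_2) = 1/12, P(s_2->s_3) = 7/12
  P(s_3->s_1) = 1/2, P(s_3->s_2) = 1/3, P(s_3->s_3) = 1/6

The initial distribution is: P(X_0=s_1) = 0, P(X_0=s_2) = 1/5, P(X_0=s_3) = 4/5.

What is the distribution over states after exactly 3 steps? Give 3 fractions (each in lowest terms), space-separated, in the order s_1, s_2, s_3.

Propagating the distribution step by step (d_{t+1} = d_t * P):
d_0 = (s_1=0, s_2=1/5, s_3=4/5)
  d_1[s_1] = 0*1/4 + 1/5*1/3 + 4/5*1/2 = 7/15
  d_1[s_2] = 0*1/3 + 1/5*1/12 + 4/5*1/3 = 17/60
  d_1[s_3] = 0*5/12 + 1/5*7/12 + 4/5*1/6 = 1/4
d_1 = (s_1=7/15, s_2=17/60, s_3=1/4)
  d_2[s_1] = 7/15*1/4 + 17/60*1/3 + 1/4*1/2 = 121/360
  d_2[s_2] = 7/15*1/3 + 17/60*1/12 + 1/4*1/3 = 21/80
  d_2[s_3] = 7/15*5/12 + 17/60*7/12 + 1/4*1/6 = 289/720
d_2 = (s_1=121/360, s_2=21/80, s_3=289/720)
  d_3[s_1] = 121/360*1/4 + 21/80*1/3 + 289/720*1/2 = 67/180
  d_3[s_2] = 121/360*1/3 + 21/80*1/12 + 289/720*1/3 = 257/960
  d_3[s_3] = 121/360*5/12 + 21/80*7/12 + 289/720*1/6 = 1037/2880
d_3 = (s_1=67/180, s_2=257/960, s_3=1037/2880)

Answer: 67/180 257/960 1037/2880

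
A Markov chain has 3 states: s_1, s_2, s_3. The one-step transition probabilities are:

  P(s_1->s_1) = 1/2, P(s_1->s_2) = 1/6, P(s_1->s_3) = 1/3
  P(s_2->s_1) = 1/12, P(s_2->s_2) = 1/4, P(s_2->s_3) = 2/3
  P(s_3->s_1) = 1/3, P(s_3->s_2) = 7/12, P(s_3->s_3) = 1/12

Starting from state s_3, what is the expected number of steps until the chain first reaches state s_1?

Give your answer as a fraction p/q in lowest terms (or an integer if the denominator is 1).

Let h_i = expected steps to first reach s_1 from state i.
Boundary: h_s_1 = 0.
First-step equations for the other states:
  h_s_2 = 1 + 1/12*h_s_1 + 1/4*h_s_2 + 2/3*h_s_3
  h_s_3 = 1 + 1/3*h_s_1 + 7/12*h_s_2 + 1/12*h_s_3

Substituting h_s_1 = 0 and rearranging gives the linear system (I - Q) h = 1:
  [3/4, -2/3] . (h_s_2, h_s_3) = 1
  [-7/12, 11/12] . (h_s_2, h_s_3) = 1

Solving yields:
  h_s_2 = 228/43
  h_s_3 = 192/43

Starting state is s_3, so the expected hitting time is h_s_3 = 192/43.

Answer: 192/43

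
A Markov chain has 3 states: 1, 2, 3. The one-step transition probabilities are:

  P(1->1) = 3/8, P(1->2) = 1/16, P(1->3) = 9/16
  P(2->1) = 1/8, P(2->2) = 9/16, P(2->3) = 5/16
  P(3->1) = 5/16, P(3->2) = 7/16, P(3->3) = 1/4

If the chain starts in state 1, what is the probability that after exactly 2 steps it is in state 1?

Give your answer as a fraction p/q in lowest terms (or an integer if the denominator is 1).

Answer: 83/256

Derivation:
Computing P^2 by repeated multiplication:
P^1 =
  1: [3/8, 1/16, 9/16]
  2: [1/8, 9/16, 5/16]
  3: [5/16, 7/16, 1/4]
P^2 =
  1: [83/256, 39/128, 95/256]
  2: [55/256, 59/128, 83/256]
  3: [1/4, 3/8, 3/8]

(P^2)[1 -> 1] = 83/256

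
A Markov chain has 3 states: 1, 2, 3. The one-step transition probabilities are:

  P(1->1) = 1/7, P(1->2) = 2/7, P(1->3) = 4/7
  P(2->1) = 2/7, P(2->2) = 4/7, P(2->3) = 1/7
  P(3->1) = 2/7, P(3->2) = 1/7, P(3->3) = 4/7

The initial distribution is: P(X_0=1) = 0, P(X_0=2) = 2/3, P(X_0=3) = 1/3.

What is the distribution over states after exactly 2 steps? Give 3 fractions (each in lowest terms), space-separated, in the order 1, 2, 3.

Answer: 12/49 18/49 19/49

Derivation:
Propagating the distribution step by step (d_{t+1} = d_t * P):
d_0 = (1=0, 2=2/3, 3=1/3)
  d_1[1] = 0*1/7 + 2/3*2/7 + 1/3*2/7 = 2/7
  d_1[2] = 0*2/7 + 2/3*4/7 + 1/3*1/7 = 3/7
  d_1[3] = 0*4/7 + 2/3*1/7 + 1/3*4/7 = 2/7
d_1 = (1=2/7, 2=3/7, 3=2/7)
  d_2[1] = 2/7*1/7 + 3/7*2/7 + 2/7*2/7 = 12/49
  d_2[2] = 2/7*2/7 + 3/7*4/7 + 2/7*1/7 = 18/49
  d_2[3] = 2/7*4/7 + 3/7*1/7 + 2/7*4/7 = 19/49
d_2 = (1=12/49, 2=18/49, 3=19/49)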